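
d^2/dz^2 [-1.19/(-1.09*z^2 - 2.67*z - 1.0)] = (-2.827678*z^2 - 6.926514*z + 1.19*(2.18*z + 2.67)*(4.36*z + 5.34) - 2.5942)/(1.09*z^2 + 2.67*z + 1.0)^3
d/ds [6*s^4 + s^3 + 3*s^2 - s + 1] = 24*s^3 + 3*s^2 + 6*s - 1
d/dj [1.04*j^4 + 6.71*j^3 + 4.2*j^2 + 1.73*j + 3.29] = 4.16*j^3 + 20.13*j^2 + 8.4*j + 1.73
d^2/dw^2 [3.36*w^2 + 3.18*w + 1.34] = 6.72000000000000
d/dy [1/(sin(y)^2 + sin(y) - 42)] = -(2*sin(y) + 1)*cos(y)/(sin(y)^2 + sin(y) - 42)^2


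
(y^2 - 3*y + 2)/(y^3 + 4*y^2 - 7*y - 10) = (y - 1)/(y^2 + 6*y + 5)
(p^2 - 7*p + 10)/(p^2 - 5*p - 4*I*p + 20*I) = (p - 2)/(p - 4*I)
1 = 1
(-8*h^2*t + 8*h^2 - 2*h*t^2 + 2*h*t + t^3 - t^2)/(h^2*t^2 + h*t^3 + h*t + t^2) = (-8*h^2*t + 8*h^2 - 2*h*t^2 + 2*h*t + t^3 - t^2)/(t*(h^2*t + h*t^2 + h + t))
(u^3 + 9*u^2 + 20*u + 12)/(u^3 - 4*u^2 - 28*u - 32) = (u^2 + 7*u + 6)/(u^2 - 6*u - 16)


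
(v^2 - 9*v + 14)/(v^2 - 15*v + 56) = (v - 2)/(v - 8)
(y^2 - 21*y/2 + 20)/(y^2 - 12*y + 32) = (y - 5/2)/(y - 4)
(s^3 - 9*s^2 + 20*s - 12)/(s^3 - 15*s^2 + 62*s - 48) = (s - 2)/(s - 8)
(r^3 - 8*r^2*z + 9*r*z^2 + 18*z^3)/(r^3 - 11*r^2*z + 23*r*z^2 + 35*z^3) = (r^2 - 9*r*z + 18*z^2)/(r^2 - 12*r*z + 35*z^2)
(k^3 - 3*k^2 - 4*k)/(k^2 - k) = (k^2 - 3*k - 4)/(k - 1)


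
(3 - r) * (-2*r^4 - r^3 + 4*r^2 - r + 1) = 2*r^5 - 5*r^4 - 7*r^3 + 13*r^2 - 4*r + 3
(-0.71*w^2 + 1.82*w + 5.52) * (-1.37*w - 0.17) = 0.9727*w^3 - 2.3727*w^2 - 7.8718*w - 0.9384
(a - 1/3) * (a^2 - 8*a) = a^3 - 25*a^2/3 + 8*a/3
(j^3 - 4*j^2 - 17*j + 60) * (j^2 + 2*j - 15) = j^5 - 2*j^4 - 40*j^3 + 86*j^2 + 375*j - 900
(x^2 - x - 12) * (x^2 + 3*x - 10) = x^4 + 2*x^3 - 25*x^2 - 26*x + 120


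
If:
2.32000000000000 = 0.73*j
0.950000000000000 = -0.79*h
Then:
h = -1.20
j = 3.18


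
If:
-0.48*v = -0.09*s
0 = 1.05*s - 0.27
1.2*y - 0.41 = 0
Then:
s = 0.26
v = 0.05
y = 0.34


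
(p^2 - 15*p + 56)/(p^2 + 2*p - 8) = (p^2 - 15*p + 56)/(p^2 + 2*p - 8)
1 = 1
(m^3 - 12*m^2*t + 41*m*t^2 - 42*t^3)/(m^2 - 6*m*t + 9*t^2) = (-m^2 + 9*m*t - 14*t^2)/(-m + 3*t)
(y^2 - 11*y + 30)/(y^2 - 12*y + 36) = (y - 5)/(y - 6)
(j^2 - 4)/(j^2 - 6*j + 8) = (j + 2)/(j - 4)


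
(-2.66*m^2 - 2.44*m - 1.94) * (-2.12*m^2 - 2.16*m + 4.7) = 5.6392*m^4 + 10.9184*m^3 - 3.1188*m^2 - 7.2776*m - 9.118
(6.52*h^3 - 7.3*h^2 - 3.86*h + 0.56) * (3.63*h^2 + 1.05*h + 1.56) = 23.6676*h^5 - 19.653*h^4 - 11.5056*h^3 - 13.4082*h^2 - 5.4336*h + 0.8736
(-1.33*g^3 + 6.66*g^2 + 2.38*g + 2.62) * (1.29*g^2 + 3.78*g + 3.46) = -1.7157*g^5 + 3.564*g^4 + 23.6432*g^3 + 35.4198*g^2 + 18.1384*g + 9.0652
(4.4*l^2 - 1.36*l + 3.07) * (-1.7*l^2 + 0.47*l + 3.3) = -7.48*l^4 + 4.38*l^3 + 8.6618*l^2 - 3.0451*l + 10.131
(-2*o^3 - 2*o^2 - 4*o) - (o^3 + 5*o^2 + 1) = -3*o^3 - 7*o^2 - 4*o - 1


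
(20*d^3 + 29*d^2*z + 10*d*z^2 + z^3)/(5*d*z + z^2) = 4*d^2/z + 5*d + z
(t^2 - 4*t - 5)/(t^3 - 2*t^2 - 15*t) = (t + 1)/(t*(t + 3))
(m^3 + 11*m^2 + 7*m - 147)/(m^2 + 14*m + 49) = m - 3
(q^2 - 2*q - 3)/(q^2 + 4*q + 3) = (q - 3)/(q + 3)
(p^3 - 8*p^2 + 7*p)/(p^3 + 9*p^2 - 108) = p*(p^2 - 8*p + 7)/(p^3 + 9*p^2 - 108)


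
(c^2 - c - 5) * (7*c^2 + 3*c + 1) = 7*c^4 - 4*c^3 - 37*c^2 - 16*c - 5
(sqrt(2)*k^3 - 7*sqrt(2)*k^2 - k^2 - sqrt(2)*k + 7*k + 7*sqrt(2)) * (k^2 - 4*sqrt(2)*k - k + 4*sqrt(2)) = sqrt(2)*k^5 - 8*sqrt(2)*k^4 - 9*k^4 + 10*sqrt(2)*k^3 + 72*k^3 - 55*k^2 - 24*sqrt(2)*k^2 - 64*k + 21*sqrt(2)*k + 56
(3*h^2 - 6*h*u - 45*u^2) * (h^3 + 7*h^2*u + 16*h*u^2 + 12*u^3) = 3*h^5 + 15*h^4*u - 39*h^3*u^2 - 375*h^2*u^3 - 792*h*u^4 - 540*u^5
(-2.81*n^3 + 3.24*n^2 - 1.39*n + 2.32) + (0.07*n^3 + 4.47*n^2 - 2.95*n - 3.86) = -2.74*n^3 + 7.71*n^2 - 4.34*n - 1.54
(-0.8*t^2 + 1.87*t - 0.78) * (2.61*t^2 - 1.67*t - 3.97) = -2.088*t^4 + 6.2167*t^3 - 1.9827*t^2 - 6.1213*t + 3.0966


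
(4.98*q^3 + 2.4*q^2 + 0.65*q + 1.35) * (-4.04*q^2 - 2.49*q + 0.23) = -20.1192*q^5 - 22.0962*q^4 - 7.4566*q^3 - 6.5205*q^2 - 3.212*q + 0.3105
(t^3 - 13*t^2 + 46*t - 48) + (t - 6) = t^3 - 13*t^2 + 47*t - 54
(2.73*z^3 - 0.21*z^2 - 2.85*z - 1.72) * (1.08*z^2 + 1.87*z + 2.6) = 2.9484*z^5 + 4.8783*z^4 + 3.6273*z^3 - 7.7331*z^2 - 10.6264*z - 4.472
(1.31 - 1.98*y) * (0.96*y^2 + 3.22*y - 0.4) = -1.9008*y^3 - 5.118*y^2 + 5.0102*y - 0.524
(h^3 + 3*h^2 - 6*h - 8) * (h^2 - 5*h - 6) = h^5 - 2*h^4 - 27*h^3 + 4*h^2 + 76*h + 48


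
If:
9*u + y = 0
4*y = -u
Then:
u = 0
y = 0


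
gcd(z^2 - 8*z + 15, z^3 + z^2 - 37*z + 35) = z - 5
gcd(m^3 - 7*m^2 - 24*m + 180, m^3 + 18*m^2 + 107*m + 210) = m + 5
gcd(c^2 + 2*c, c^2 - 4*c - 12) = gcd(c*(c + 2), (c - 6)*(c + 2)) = c + 2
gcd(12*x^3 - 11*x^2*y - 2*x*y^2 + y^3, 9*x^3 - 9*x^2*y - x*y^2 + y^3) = 3*x^2 - 2*x*y - y^2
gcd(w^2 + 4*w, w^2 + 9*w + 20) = w + 4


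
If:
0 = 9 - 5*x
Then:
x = 9/5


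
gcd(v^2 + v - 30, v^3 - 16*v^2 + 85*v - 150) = v - 5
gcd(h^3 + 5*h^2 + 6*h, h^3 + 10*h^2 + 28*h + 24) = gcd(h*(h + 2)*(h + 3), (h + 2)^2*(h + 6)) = h + 2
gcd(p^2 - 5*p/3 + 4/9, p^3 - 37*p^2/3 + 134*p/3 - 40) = p - 4/3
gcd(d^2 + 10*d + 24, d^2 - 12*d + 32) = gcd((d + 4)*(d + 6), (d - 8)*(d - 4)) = 1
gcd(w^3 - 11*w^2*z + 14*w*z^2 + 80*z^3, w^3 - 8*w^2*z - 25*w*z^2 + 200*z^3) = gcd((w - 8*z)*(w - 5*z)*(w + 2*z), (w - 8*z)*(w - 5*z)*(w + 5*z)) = w^2 - 13*w*z + 40*z^2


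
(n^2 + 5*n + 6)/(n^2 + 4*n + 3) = (n + 2)/(n + 1)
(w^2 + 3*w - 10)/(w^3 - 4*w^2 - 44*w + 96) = (w + 5)/(w^2 - 2*w - 48)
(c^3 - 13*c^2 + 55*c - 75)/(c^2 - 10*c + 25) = c - 3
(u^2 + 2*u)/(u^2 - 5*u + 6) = u*(u + 2)/(u^2 - 5*u + 6)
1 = 1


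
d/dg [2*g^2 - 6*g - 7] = 4*g - 6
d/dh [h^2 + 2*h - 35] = 2*h + 2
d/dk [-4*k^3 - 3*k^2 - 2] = 6*k*(-2*k - 1)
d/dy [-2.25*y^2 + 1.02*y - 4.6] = 1.02 - 4.5*y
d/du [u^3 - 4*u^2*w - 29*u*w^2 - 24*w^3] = 3*u^2 - 8*u*w - 29*w^2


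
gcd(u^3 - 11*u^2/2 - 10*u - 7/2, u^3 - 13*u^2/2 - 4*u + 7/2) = u^2 - 6*u - 7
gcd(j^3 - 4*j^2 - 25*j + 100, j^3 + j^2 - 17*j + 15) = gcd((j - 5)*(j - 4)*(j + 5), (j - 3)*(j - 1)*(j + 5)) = j + 5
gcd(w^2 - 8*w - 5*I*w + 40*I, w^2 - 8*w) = w - 8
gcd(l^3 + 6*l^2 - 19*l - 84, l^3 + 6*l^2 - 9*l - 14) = l + 7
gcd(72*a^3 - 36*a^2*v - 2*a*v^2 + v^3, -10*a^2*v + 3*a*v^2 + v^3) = -2*a + v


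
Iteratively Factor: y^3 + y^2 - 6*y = (y - 2)*(y^2 + 3*y) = (y - 2)*(y + 3)*(y)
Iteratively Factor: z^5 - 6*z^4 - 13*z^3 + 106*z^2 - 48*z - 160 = (z - 2)*(z^4 - 4*z^3 - 21*z^2 + 64*z + 80) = (z - 2)*(z + 4)*(z^3 - 8*z^2 + 11*z + 20) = (z - 2)*(z + 1)*(z + 4)*(z^2 - 9*z + 20) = (z - 5)*(z - 2)*(z + 1)*(z + 4)*(z - 4)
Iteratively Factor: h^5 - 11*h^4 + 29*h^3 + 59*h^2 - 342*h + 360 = (h - 5)*(h^4 - 6*h^3 - h^2 + 54*h - 72) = (h - 5)*(h - 3)*(h^3 - 3*h^2 - 10*h + 24) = (h - 5)*(h - 3)*(h + 3)*(h^2 - 6*h + 8) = (h - 5)*(h - 4)*(h - 3)*(h + 3)*(h - 2)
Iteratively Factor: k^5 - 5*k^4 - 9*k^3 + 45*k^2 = (k - 5)*(k^4 - 9*k^2) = k*(k - 5)*(k^3 - 9*k) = k*(k - 5)*(k - 3)*(k^2 + 3*k) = k^2*(k - 5)*(k - 3)*(k + 3)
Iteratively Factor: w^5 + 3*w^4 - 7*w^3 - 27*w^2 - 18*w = (w + 2)*(w^4 + w^3 - 9*w^2 - 9*w) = (w + 2)*(w + 3)*(w^3 - 2*w^2 - 3*w) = w*(w + 2)*(w + 3)*(w^2 - 2*w - 3) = w*(w + 1)*(w + 2)*(w + 3)*(w - 3)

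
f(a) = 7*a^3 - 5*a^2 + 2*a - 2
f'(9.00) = 1613.00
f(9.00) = 4714.00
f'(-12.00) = 3146.00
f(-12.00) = -12842.00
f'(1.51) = 34.78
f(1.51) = 13.72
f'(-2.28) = 133.97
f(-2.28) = -115.52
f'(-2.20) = 125.64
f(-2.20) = -105.14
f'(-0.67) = 18.13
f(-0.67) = -7.69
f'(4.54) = 389.44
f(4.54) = 559.06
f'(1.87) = 56.73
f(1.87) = 30.03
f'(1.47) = 32.68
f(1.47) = 12.37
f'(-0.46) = 11.04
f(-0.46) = -4.66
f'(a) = 21*a^2 - 10*a + 2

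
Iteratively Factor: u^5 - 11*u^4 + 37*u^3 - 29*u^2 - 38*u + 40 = (u - 5)*(u^4 - 6*u^3 + 7*u^2 + 6*u - 8) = (u - 5)*(u - 2)*(u^3 - 4*u^2 - u + 4) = (u - 5)*(u - 4)*(u - 2)*(u^2 - 1) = (u - 5)*(u - 4)*(u - 2)*(u - 1)*(u + 1)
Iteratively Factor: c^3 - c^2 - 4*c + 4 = (c - 1)*(c^2 - 4) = (c - 2)*(c - 1)*(c + 2)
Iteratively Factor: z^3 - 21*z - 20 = (z + 1)*(z^2 - z - 20) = (z + 1)*(z + 4)*(z - 5)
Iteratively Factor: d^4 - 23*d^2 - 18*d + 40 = (d + 2)*(d^3 - 2*d^2 - 19*d + 20) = (d - 5)*(d + 2)*(d^2 + 3*d - 4) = (d - 5)*(d + 2)*(d + 4)*(d - 1)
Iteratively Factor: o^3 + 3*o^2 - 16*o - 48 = (o + 4)*(o^2 - o - 12) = (o - 4)*(o + 4)*(o + 3)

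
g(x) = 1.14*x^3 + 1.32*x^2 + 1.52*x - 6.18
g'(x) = 3.42*x^2 + 2.64*x + 1.52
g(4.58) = 137.99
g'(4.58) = 85.35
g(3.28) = 53.23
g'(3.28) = 46.97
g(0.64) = -4.37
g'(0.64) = 4.61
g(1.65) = 5.04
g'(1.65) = 15.19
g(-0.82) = -7.17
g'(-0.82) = 1.65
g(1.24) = -0.09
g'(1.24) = 10.05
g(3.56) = 67.39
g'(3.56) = 54.26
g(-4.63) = -98.07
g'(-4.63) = 62.61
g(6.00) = 296.70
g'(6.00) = 140.48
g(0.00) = -6.18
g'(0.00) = 1.52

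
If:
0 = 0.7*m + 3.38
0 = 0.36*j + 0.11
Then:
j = -0.31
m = -4.83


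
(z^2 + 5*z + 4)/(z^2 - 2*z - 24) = (z + 1)/(z - 6)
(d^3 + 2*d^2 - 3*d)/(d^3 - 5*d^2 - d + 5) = d*(d + 3)/(d^2 - 4*d - 5)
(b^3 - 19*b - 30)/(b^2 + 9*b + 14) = (b^2 - 2*b - 15)/(b + 7)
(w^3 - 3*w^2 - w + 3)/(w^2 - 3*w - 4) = (w^2 - 4*w + 3)/(w - 4)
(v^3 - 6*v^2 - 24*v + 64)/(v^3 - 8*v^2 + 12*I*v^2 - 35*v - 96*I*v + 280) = (v^2 + 2*v - 8)/(v^2 + 12*I*v - 35)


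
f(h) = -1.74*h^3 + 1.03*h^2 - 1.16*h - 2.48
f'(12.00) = -728.12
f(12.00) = -2874.80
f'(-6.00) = -201.44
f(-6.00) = 417.40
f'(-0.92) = -7.47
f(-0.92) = 0.81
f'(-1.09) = -9.61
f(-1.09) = 2.26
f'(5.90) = -170.71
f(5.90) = -330.83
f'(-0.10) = -1.42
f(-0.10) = -2.35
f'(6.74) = -224.41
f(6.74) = -496.26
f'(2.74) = -34.71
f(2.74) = -33.72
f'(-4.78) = -130.28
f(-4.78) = 216.63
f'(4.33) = -90.11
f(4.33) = -129.45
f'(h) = -5.22*h^2 + 2.06*h - 1.16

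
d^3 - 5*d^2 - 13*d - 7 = (d - 7)*(d + 1)^2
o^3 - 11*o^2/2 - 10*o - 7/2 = (o - 7)*(o + 1/2)*(o + 1)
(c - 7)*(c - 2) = c^2 - 9*c + 14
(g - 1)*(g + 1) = g^2 - 1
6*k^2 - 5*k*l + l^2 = (-3*k + l)*(-2*k + l)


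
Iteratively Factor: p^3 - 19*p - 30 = (p + 2)*(p^2 - 2*p - 15) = (p - 5)*(p + 2)*(p + 3)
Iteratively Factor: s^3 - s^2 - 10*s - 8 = (s - 4)*(s^2 + 3*s + 2) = (s - 4)*(s + 2)*(s + 1)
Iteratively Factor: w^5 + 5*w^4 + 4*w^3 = (w + 1)*(w^4 + 4*w^3) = (w + 1)*(w + 4)*(w^3) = w*(w + 1)*(w + 4)*(w^2) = w^2*(w + 1)*(w + 4)*(w)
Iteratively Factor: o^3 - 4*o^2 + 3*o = (o - 3)*(o^2 - o) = (o - 3)*(o - 1)*(o)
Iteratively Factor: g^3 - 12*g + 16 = (g - 2)*(g^2 + 2*g - 8) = (g - 2)^2*(g + 4)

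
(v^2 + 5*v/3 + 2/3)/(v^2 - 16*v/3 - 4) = (v + 1)/(v - 6)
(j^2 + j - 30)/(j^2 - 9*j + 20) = (j + 6)/(j - 4)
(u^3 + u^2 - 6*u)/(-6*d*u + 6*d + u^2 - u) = u*(-u^2 - u + 6)/(6*d*u - 6*d - u^2 + u)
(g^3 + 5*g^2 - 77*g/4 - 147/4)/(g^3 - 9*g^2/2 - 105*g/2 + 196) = (g + 3/2)/(g - 8)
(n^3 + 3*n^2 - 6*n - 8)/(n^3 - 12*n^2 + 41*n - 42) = (n^2 + 5*n + 4)/(n^2 - 10*n + 21)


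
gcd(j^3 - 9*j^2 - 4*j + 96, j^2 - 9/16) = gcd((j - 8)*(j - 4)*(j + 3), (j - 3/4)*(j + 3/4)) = 1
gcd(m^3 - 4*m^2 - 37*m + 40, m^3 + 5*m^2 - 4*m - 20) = m + 5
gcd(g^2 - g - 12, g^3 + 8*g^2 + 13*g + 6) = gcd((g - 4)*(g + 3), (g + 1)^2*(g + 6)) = 1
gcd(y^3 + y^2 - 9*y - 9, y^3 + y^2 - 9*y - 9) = y^3 + y^2 - 9*y - 9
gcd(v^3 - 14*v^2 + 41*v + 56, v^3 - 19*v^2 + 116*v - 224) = v^2 - 15*v + 56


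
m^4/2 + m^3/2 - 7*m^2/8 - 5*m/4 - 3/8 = (m/2 + 1/2)*(m - 3/2)*(m + 1/2)*(m + 1)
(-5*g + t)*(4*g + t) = -20*g^2 - g*t + t^2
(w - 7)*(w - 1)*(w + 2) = w^3 - 6*w^2 - 9*w + 14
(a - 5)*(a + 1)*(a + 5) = a^3 + a^2 - 25*a - 25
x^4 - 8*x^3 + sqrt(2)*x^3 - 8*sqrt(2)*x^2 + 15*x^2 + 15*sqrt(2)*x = x*(x - 5)*(x - 3)*(x + sqrt(2))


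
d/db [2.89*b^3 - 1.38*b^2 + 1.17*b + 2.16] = 8.67*b^2 - 2.76*b + 1.17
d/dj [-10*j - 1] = -10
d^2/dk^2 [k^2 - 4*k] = 2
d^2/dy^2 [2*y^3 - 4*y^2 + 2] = 12*y - 8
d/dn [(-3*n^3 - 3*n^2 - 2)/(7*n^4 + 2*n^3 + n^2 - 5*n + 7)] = (21*n^6 + 42*n^5 + 3*n^4 + 86*n^3 - 36*n^2 - 38*n - 10)/(49*n^8 + 28*n^7 + 18*n^6 - 66*n^5 + 79*n^4 + 18*n^3 + 39*n^2 - 70*n + 49)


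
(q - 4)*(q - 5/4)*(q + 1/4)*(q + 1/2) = q^4 - 9*q^3/2 + 19*q^2/16 + 99*q/32 + 5/8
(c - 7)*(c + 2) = c^2 - 5*c - 14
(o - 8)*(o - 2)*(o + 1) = o^3 - 9*o^2 + 6*o + 16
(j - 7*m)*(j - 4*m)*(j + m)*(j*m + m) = j^4*m - 10*j^3*m^2 + j^3*m + 17*j^2*m^3 - 10*j^2*m^2 + 28*j*m^4 + 17*j*m^3 + 28*m^4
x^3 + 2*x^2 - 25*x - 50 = (x - 5)*(x + 2)*(x + 5)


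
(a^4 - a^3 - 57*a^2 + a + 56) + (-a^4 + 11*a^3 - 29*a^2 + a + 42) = 10*a^3 - 86*a^2 + 2*a + 98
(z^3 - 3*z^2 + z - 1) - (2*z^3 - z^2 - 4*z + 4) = -z^3 - 2*z^2 + 5*z - 5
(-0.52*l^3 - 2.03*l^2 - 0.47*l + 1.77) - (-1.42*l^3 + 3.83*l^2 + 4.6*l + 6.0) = 0.9*l^3 - 5.86*l^2 - 5.07*l - 4.23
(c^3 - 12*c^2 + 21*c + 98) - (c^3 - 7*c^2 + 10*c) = -5*c^2 + 11*c + 98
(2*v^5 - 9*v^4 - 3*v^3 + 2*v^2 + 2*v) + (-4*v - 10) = 2*v^5 - 9*v^4 - 3*v^3 + 2*v^2 - 2*v - 10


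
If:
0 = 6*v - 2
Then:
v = 1/3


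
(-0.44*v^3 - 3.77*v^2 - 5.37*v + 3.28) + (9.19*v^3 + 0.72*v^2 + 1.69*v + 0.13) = 8.75*v^3 - 3.05*v^2 - 3.68*v + 3.41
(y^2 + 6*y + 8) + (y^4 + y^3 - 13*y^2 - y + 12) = y^4 + y^3 - 12*y^2 + 5*y + 20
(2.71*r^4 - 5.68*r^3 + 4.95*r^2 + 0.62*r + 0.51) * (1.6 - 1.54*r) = -4.1734*r^5 + 13.0832*r^4 - 16.711*r^3 + 6.9652*r^2 + 0.2066*r + 0.816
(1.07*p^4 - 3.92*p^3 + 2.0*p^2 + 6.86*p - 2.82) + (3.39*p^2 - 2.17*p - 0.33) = 1.07*p^4 - 3.92*p^3 + 5.39*p^2 + 4.69*p - 3.15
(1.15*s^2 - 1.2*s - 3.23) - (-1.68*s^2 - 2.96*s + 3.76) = 2.83*s^2 + 1.76*s - 6.99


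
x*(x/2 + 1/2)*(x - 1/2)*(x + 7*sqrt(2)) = x^4/2 + x^3/4 + 7*sqrt(2)*x^3/2 - x^2/4 + 7*sqrt(2)*x^2/4 - 7*sqrt(2)*x/4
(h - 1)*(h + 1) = h^2 - 1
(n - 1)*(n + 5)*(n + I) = n^3 + 4*n^2 + I*n^2 - 5*n + 4*I*n - 5*I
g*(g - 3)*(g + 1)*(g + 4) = g^4 + 2*g^3 - 11*g^2 - 12*g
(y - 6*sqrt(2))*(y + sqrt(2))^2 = y^3 - 4*sqrt(2)*y^2 - 22*y - 12*sqrt(2)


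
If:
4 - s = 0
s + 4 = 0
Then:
No Solution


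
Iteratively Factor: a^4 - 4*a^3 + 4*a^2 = (a - 2)*(a^3 - 2*a^2) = a*(a - 2)*(a^2 - 2*a) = a^2*(a - 2)*(a - 2)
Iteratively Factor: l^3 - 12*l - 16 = (l - 4)*(l^2 + 4*l + 4) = (l - 4)*(l + 2)*(l + 2)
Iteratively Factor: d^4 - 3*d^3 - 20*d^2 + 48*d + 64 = (d + 1)*(d^3 - 4*d^2 - 16*d + 64) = (d - 4)*(d + 1)*(d^2 - 16) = (d - 4)*(d + 1)*(d + 4)*(d - 4)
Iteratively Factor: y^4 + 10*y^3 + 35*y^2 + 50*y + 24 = (y + 1)*(y^3 + 9*y^2 + 26*y + 24) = (y + 1)*(y + 2)*(y^2 + 7*y + 12) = (y + 1)*(y + 2)*(y + 4)*(y + 3)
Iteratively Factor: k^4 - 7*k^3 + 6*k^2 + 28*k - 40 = (k - 5)*(k^3 - 2*k^2 - 4*k + 8) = (k - 5)*(k + 2)*(k^2 - 4*k + 4) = (k - 5)*(k - 2)*(k + 2)*(k - 2)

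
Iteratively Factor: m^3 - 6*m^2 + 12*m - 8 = (m - 2)*(m^2 - 4*m + 4) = (m - 2)^2*(m - 2)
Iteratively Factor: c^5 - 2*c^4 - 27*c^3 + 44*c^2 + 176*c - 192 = (c + 4)*(c^4 - 6*c^3 - 3*c^2 + 56*c - 48) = (c + 3)*(c + 4)*(c^3 - 9*c^2 + 24*c - 16) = (c - 4)*(c + 3)*(c + 4)*(c^2 - 5*c + 4) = (c - 4)*(c - 1)*(c + 3)*(c + 4)*(c - 4)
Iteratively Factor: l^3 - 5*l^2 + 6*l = (l - 3)*(l^2 - 2*l) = (l - 3)*(l - 2)*(l)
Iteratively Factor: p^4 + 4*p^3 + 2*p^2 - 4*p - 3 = (p + 3)*(p^3 + p^2 - p - 1) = (p - 1)*(p + 3)*(p^2 + 2*p + 1) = (p - 1)*(p + 1)*(p + 3)*(p + 1)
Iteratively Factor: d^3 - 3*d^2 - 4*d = (d + 1)*(d^2 - 4*d) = d*(d + 1)*(d - 4)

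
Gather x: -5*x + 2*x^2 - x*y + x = 2*x^2 + x*(-y - 4)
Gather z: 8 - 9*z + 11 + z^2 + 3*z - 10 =z^2 - 6*z + 9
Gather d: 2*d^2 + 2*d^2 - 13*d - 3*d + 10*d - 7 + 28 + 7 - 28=4*d^2 - 6*d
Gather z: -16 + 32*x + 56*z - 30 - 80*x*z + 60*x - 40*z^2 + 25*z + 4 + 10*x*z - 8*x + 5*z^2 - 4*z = 84*x - 35*z^2 + z*(77 - 70*x) - 42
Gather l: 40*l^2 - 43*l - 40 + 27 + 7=40*l^2 - 43*l - 6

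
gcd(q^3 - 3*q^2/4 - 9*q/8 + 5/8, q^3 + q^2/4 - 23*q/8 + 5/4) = q^2 - 7*q/4 + 5/8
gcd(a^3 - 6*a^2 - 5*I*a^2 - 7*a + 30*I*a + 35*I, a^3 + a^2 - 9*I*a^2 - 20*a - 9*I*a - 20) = a^2 + a*(1 - 5*I) - 5*I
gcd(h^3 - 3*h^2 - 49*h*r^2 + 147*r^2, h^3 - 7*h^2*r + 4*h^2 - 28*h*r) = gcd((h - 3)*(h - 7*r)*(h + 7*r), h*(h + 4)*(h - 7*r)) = -h + 7*r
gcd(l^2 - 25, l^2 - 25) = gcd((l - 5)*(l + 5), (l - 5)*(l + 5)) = l^2 - 25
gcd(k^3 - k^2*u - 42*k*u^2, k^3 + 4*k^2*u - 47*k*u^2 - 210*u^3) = -k^2 + k*u + 42*u^2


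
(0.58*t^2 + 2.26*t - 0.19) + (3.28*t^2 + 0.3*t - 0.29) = 3.86*t^2 + 2.56*t - 0.48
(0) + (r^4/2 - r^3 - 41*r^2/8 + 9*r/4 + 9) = r^4/2 - r^3 - 41*r^2/8 + 9*r/4 + 9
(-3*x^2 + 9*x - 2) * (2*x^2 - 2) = -6*x^4 + 18*x^3 + 2*x^2 - 18*x + 4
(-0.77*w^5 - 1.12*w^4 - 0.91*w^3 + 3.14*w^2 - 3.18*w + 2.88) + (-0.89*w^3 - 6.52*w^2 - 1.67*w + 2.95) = -0.77*w^5 - 1.12*w^4 - 1.8*w^3 - 3.38*w^2 - 4.85*w + 5.83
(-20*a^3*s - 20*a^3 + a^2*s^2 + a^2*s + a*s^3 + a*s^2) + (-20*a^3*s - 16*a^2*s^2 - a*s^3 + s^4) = -40*a^3*s - 20*a^3 - 15*a^2*s^2 + a^2*s + a*s^2 + s^4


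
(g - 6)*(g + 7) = g^2 + g - 42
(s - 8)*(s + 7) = s^2 - s - 56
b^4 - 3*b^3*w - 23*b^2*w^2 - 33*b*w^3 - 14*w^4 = (b - 7*w)*(b + w)^2*(b + 2*w)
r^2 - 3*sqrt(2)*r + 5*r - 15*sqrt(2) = (r + 5)*(r - 3*sqrt(2))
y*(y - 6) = y^2 - 6*y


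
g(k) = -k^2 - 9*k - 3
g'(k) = -2*k - 9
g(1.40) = -17.56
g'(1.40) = -11.80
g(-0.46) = 0.93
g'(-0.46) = -8.08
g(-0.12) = -1.93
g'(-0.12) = -8.76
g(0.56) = -8.35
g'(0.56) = -10.12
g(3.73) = -50.48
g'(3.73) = -16.46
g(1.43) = -17.91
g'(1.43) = -11.86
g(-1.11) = 5.76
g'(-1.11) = -6.78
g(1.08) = -13.89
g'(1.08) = -11.16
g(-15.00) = -93.00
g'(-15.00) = 21.00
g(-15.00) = -93.00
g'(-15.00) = 21.00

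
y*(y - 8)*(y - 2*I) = y^3 - 8*y^2 - 2*I*y^2 + 16*I*y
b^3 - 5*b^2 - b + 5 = (b - 5)*(b - 1)*(b + 1)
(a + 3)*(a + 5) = a^2 + 8*a + 15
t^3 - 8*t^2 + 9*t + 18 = (t - 6)*(t - 3)*(t + 1)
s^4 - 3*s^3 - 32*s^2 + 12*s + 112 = (s - 7)*(s - 2)*(s + 2)*(s + 4)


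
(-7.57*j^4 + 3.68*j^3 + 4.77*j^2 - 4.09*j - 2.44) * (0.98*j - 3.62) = -7.4186*j^5 + 31.0098*j^4 - 8.647*j^3 - 21.2756*j^2 + 12.4146*j + 8.8328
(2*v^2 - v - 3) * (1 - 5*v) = -10*v^3 + 7*v^2 + 14*v - 3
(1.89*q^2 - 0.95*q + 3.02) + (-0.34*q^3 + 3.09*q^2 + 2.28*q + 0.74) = -0.34*q^3 + 4.98*q^2 + 1.33*q + 3.76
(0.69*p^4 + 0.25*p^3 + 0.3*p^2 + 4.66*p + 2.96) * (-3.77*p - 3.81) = -2.6013*p^5 - 3.5714*p^4 - 2.0835*p^3 - 18.7112*p^2 - 28.9138*p - 11.2776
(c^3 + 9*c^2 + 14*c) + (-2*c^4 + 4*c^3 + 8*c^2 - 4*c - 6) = -2*c^4 + 5*c^3 + 17*c^2 + 10*c - 6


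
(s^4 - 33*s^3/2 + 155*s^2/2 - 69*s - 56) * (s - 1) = s^5 - 35*s^4/2 + 94*s^3 - 293*s^2/2 + 13*s + 56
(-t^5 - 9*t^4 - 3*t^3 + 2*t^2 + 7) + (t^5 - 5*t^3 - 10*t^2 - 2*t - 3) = -9*t^4 - 8*t^3 - 8*t^2 - 2*t + 4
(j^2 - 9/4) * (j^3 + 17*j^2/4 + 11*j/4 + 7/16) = j^5 + 17*j^4/4 + j^3/2 - 73*j^2/8 - 99*j/16 - 63/64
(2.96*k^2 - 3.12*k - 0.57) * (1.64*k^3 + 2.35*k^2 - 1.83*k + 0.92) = 4.8544*k^5 + 1.8392*k^4 - 13.6836*k^3 + 7.0933*k^2 - 1.8273*k - 0.5244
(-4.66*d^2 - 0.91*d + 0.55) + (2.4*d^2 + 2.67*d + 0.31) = -2.26*d^2 + 1.76*d + 0.86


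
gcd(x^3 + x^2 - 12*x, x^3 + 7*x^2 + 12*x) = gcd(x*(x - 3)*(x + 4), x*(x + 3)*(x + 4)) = x^2 + 4*x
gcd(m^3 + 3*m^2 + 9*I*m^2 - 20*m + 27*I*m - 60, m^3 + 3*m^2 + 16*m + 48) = m^2 + m*(3 + 4*I) + 12*I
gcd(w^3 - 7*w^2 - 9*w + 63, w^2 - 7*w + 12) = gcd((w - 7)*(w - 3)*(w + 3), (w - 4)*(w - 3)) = w - 3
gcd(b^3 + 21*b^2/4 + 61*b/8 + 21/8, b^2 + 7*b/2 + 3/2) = b^2 + 7*b/2 + 3/2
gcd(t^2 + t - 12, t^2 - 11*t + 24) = t - 3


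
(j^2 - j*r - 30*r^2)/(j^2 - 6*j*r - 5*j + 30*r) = (j + 5*r)/(j - 5)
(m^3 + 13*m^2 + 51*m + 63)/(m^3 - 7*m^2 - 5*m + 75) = (m^2 + 10*m + 21)/(m^2 - 10*m + 25)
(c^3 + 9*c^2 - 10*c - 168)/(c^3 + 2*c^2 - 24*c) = (c + 7)/c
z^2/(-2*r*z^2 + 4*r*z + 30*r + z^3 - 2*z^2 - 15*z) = z^2/(-2*r*z^2 + 4*r*z + 30*r + z^3 - 2*z^2 - 15*z)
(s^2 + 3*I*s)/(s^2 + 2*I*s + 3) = s/(s - I)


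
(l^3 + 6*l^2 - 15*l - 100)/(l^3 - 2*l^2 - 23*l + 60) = (l + 5)/(l - 3)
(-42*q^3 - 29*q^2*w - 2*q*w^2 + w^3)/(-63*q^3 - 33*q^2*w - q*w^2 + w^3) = (2*q + w)/(3*q + w)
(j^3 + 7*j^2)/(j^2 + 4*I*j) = j*(j + 7)/(j + 4*I)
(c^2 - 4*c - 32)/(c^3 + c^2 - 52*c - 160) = 1/(c + 5)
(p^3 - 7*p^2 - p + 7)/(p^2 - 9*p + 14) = (p^2 - 1)/(p - 2)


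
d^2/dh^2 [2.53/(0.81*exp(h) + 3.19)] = (1.659933*exp(h) - 6.537267)*exp(h)/(0.81*exp(h) + 3.19)^3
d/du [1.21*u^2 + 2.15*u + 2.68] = 2.42*u + 2.15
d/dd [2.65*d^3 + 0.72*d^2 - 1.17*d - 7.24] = 7.95*d^2 + 1.44*d - 1.17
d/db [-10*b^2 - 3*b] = -20*b - 3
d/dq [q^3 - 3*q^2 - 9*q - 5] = 3*q^2 - 6*q - 9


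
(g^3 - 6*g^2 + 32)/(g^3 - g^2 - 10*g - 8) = (g - 4)/(g + 1)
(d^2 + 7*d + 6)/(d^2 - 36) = (d + 1)/(d - 6)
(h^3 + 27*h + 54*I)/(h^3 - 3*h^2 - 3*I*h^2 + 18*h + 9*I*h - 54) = (h + 3*I)/(h - 3)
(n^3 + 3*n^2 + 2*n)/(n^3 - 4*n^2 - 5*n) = (n + 2)/(n - 5)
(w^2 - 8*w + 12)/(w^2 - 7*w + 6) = (w - 2)/(w - 1)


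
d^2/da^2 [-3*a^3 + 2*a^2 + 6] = 4 - 18*a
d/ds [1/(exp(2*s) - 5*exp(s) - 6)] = (5 - 2*exp(s))*exp(s)/(-exp(2*s) + 5*exp(s) + 6)^2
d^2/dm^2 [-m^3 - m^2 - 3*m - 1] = -6*m - 2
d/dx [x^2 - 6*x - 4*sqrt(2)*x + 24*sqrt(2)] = 2*x - 6 - 4*sqrt(2)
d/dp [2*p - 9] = 2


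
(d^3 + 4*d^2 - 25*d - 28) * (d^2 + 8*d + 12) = d^5 + 12*d^4 + 19*d^3 - 180*d^2 - 524*d - 336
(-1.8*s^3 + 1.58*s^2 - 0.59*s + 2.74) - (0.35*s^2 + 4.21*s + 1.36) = -1.8*s^3 + 1.23*s^2 - 4.8*s + 1.38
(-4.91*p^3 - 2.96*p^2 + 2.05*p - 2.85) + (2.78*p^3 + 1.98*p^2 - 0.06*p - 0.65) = -2.13*p^3 - 0.98*p^2 + 1.99*p - 3.5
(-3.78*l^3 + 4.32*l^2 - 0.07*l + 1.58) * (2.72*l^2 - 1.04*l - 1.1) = -10.2816*l^5 + 15.6816*l^4 - 0.5252*l^3 - 0.381600000000001*l^2 - 1.5662*l - 1.738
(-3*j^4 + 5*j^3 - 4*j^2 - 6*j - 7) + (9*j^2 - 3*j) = -3*j^4 + 5*j^3 + 5*j^2 - 9*j - 7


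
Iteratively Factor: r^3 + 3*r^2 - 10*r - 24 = (r - 3)*(r^2 + 6*r + 8) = (r - 3)*(r + 2)*(r + 4)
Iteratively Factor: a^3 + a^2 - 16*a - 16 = (a - 4)*(a^2 + 5*a + 4) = (a - 4)*(a + 4)*(a + 1)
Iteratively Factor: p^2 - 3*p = (p - 3)*(p)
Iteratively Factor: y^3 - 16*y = (y)*(y^2 - 16) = y*(y - 4)*(y + 4)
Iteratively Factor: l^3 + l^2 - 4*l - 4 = (l + 1)*(l^2 - 4) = (l + 1)*(l + 2)*(l - 2)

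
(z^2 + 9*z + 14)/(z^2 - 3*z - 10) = (z + 7)/(z - 5)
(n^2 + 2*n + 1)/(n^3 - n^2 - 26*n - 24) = (n + 1)/(n^2 - 2*n - 24)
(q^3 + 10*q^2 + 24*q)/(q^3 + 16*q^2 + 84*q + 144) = q/(q + 6)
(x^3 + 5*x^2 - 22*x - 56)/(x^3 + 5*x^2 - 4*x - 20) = (x^2 + 3*x - 28)/(x^2 + 3*x - 10)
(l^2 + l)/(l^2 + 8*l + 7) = l/(l + 7)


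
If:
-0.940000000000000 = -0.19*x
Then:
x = 4.95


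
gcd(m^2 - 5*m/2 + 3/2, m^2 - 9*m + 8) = m - 1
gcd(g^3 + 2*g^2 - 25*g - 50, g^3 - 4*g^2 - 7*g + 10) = g^2 - 3*g - 10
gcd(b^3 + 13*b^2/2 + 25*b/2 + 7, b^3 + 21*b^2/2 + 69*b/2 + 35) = b^2 + 11*b/2 + 7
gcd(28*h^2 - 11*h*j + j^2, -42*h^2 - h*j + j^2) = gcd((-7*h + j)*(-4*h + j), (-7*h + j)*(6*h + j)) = 7*h - j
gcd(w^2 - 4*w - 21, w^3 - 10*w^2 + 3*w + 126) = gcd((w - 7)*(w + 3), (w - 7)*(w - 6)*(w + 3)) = w^2 - 4*w - 21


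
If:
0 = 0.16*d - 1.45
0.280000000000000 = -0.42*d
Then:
No Solution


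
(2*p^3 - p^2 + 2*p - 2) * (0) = 0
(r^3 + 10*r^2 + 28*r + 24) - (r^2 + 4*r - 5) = r^3 + 9*r^2 + 24*r + 29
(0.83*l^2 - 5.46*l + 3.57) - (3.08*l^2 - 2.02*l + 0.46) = -2.25*l^2 - 3.44*l + 3.11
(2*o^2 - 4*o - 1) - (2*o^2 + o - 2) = 1 - 5*o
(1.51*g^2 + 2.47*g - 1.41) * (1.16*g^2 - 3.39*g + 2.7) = 1.7516*g^4 - 2.2537*g^3 - 5.9319*g^2 + 11.4489*g - 3.807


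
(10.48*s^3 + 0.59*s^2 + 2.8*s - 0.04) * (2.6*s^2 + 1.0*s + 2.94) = 27.248*s^5 + 12.014*s^4 + 38.6812*s^3 + 4.4306*s^2 + 8.192*s - 0.1176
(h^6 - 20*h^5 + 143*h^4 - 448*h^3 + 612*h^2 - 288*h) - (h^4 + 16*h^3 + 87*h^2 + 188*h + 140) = h^6 - 20*h^5 + 142*h^4 - 464*h^3 + 525*h^2 - 476*h - 140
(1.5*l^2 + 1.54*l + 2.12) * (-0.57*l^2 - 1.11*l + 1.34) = -0.855*l^4 - 2.5428*l^3 - 0.9078*l^2 - 0.2896*l + 2.8408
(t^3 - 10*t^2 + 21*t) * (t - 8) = t^4 - 18*t^3 + 101*t^2 - 168*t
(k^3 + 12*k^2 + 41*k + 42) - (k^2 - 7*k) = k^3 + 11*k^2 + 48*k + 42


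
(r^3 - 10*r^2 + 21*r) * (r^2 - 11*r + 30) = r^5 - 21*r^4 + 161*r^3 - 531*r^2 + 630*r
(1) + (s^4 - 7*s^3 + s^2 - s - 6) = s^4 - 7*s^3 + s^2 - s - 5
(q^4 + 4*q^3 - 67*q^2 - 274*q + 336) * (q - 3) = q^5 + q^4 - 79*q^3 - 73*q^2 + 1158*q - 1008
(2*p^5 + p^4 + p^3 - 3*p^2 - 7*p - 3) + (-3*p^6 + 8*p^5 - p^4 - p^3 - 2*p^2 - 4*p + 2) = -3*p^6 + 10*p^5 - 5*p^2 - 11*p - 1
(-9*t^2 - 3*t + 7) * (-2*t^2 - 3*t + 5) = 18*t^4 + 33*t^3 - 50*t^2 - 36*t + 35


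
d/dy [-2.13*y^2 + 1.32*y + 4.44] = 1.32 - 4.26*y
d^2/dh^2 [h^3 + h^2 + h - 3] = 6*h + 2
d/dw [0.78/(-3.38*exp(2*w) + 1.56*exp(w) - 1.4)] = (5.2728*exp(w) - 1.2168)*exp(w)/(3.38*exp(2*w) - 1.56*exp(w) + 1.4)^2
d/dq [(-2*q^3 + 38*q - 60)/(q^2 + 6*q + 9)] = 2*(-q^3 - 9*q^2 - 19*q + 117)/(q^3 + 9*q^2 + 27*q + 27)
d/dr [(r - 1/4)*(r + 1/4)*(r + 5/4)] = 3*r^2 + 5*r/2 - 1/16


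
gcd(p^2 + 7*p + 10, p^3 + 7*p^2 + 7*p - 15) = p + 5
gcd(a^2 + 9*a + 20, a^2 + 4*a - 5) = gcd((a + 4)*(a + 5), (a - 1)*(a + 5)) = a + 5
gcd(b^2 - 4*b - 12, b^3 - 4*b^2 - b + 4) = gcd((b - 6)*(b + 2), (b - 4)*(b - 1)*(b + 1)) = 1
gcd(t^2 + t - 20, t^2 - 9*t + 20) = t - 4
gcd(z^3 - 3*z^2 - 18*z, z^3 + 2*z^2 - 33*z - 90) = z^2 - 3*z - 18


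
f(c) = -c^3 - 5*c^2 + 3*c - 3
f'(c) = -3*c^2 - 10*c + 3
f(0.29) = -2.57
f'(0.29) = -0.15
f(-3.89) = -31.47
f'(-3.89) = -3.50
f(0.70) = -3.69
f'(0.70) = -5.47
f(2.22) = -31.92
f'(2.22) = -33.99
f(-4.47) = -27.00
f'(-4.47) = -12.24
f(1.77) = -18.90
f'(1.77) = -24.10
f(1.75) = -18.42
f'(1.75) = -23.69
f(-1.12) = -11.23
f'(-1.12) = 10.44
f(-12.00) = 969.00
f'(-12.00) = -309.00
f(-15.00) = 2202.00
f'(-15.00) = -522.00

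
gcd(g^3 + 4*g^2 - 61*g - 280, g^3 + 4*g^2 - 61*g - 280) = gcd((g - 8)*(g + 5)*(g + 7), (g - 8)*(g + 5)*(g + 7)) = g^3 + 4*g^2 - 61*g - 280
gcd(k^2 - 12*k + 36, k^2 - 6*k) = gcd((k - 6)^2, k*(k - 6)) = k - 6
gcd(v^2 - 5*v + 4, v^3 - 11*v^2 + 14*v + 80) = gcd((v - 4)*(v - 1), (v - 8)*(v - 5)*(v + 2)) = 1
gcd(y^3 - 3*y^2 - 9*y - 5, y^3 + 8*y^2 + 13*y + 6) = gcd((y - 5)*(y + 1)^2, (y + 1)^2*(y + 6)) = y^2 + 2*y + 1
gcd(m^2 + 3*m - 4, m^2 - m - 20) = m + 4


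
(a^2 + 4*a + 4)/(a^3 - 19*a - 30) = (a + 2)/(a^2 - 2*a - 15)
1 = 1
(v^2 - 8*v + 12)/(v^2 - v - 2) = (v - 6)/(v + 1)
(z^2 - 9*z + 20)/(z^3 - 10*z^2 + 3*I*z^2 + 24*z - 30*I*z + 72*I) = (z - 5)/(z^2 + 3*z*(-2 + I) - 18*I)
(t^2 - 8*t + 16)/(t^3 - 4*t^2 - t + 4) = (t - 4)/(t^2 - 1)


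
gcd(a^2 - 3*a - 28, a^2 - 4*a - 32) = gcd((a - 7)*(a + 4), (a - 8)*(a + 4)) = a + 4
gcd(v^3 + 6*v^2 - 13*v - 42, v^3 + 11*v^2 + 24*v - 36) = 1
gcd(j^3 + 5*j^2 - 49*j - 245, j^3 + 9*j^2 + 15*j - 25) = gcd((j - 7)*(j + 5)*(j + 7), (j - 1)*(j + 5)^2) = j + 5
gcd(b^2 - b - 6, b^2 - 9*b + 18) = b - 3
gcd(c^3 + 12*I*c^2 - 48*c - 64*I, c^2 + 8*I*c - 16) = c^2 + 8*I*c - 16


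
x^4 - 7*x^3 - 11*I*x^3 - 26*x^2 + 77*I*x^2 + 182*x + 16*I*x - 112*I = (x - 7)*(x - 8*I)*(x - 2*I)*(x - I)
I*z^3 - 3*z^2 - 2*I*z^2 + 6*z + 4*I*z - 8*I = (z - 2)*(z + 4*I)*(I*z + 1)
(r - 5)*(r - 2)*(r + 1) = r^3 - 6*r^2 + 3*r + 10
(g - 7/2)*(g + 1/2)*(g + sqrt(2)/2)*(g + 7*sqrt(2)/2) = g^4 - 3*g^3 + 4*sqrt(2)*g^3 - 12*sqrt(2)*g^2 + 7*g^2/4 - 21*g/2 - 7*sqrt(2)*g - 49/8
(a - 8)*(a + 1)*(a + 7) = a^3 - 57*a - 56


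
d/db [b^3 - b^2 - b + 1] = 3*b^2 - 2*b - 1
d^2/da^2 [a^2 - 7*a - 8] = 2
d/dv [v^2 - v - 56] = 2*v - 1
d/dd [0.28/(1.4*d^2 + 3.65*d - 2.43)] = (-0.784*d - 1.022)/(1.4*d^2 + 3.65*d - 2.43)^2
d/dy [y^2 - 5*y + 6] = 2*y - 5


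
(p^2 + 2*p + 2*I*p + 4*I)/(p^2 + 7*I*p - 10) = (p + 2)/(p + 5*I)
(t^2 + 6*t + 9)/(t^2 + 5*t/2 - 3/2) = 2*(t + 3)/(2*t - 1)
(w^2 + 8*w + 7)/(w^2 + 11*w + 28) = (w + 1)/(w + 4)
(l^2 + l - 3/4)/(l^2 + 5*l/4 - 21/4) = (4*l^2 + 4*l - 3)/(4*l^2 + 5*l - 21)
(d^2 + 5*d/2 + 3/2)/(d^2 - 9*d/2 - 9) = (d + 1)/(d - 6)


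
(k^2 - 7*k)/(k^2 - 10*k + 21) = k/(k - 3)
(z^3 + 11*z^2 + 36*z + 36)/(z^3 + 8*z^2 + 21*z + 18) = (z + 6)/(z + 3)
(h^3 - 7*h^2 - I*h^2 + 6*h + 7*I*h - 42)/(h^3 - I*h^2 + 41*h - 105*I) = (h^2 + h*(-7 + 2*I) - 14*I)/(h^2 + 2*I*h + 35)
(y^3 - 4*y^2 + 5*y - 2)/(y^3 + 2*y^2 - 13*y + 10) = (y - 1)/(y + 5)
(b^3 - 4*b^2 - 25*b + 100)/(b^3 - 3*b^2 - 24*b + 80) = (b - 5)/(b - 4)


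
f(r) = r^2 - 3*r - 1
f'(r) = 2*r - 3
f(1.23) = -3.18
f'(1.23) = -0.54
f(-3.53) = 22.05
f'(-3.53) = -10.06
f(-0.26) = -0.15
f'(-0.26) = -3.52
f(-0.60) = 1.16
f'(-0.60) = -4.20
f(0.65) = -2.53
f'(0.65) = -1.70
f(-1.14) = 3.72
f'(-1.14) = -5.28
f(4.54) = 5.99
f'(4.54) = 6.08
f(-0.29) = -0.05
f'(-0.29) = -3.58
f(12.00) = 107.00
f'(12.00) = 21.00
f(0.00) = -1.00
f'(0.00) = -3.00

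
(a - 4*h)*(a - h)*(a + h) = a^3 - 4*a^2*h - a*h^2 + 4*h^3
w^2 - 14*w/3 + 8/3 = (w - 4)*(w - 2/3)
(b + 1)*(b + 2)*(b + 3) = b^3 + 6*b^2 + 11*b + 6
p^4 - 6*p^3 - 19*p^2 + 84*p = p*(p - 7)*(p - 3)*(p + 4)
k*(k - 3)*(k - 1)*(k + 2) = k^4 - 2*k^3 - 5*k^2 + 6*k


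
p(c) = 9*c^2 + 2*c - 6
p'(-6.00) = -106.00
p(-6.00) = 306.00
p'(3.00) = 56.00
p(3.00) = 81.00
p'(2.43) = 45.74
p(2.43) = 52.00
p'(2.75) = 51.50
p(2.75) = 67.56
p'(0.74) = 15.32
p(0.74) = 0.41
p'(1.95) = 37.10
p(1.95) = 32.12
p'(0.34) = 8.12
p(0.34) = -4.28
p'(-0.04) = 1.28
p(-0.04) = -6.07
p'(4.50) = 83.00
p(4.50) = 185.25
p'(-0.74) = -11.32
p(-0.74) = -2.55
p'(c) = 18*c + 2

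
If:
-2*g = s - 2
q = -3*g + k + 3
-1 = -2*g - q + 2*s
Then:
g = 1 - s/2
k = 3*s/2 - 1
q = 3*s - 1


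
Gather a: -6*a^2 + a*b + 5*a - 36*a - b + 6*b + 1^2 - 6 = -6*a^2 + a*(b - 31) + 5*b - 5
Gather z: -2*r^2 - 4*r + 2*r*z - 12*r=-2*r^2 + 2*r*z - 16*r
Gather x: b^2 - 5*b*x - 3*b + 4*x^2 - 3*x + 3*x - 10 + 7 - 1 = b^2 - 5*b*x - 3*b + 4*x^2 - 4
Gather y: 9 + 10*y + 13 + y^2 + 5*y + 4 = y^2 + 15*y + 26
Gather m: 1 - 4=-3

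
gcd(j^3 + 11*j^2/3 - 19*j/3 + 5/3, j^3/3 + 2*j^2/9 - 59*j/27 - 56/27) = 1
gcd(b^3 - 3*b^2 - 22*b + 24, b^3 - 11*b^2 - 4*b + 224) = b + 4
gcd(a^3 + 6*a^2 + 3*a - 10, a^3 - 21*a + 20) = a^2 + 4*a - 5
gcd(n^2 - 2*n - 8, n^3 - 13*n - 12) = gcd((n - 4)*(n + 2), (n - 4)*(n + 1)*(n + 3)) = n - 4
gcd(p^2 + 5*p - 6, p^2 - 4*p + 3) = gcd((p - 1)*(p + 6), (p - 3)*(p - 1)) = p - 1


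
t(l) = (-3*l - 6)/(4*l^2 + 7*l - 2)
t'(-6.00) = 0.02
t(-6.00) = 0.12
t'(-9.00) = 0.01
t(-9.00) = 0.08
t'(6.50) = 0.02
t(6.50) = -0.12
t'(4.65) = 0.04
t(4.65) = -0.17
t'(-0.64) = 0.95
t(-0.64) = 0.84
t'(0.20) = 300.00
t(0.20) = 15.00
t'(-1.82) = 0.18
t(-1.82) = 0.36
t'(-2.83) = 0.08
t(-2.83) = 0.24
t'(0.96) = 1.49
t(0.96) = -1.06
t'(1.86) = 0.29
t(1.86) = -0.47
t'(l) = (-8*l - 7)*(-3*l - 6)/(4*l^2 + 7*l - 2)^2 - 3/(4*l^2 + 7*l - 2)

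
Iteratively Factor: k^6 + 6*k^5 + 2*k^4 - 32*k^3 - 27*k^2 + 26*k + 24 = (k - 1)*(k^5 + 7*k^4 + 9*k^3 - 23*k^2 - 50*k - 24) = (k - 1)*(k + 1)*(k^4 + 6*k^3 + 3*k^2 - 26*k - 24) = (k - 1)*(k + 1)^2*(k^3 + 5*k^2 - 2*k - 24) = (k - 2)*(k - 1)*(k + 1)^2*(k^2 + 7*k + 12) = (k - 2)*(k - 1)*(k + 1)^2*(k + 4)*(k + 3)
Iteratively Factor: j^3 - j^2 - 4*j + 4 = (j - 1)*(j^2 - 4) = (j - 1)*(j + 2)*(j - 2)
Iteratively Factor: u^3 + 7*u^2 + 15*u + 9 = (u + 1)*(u^2 + 6*u + 9) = (u + 1)*(u + 3)*(u + 3)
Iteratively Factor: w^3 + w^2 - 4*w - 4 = (w + 1)*(w^2 - 4) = (w + 1)*(w + 2)*(w - 2)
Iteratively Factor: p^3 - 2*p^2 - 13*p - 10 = (p - 5)*(p^2 + 3*p + 2) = (p - 5)*(p + 1)*(p + 2)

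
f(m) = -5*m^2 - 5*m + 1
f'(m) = -10*m - 5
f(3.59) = -81.39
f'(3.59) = -40.90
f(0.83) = -6.59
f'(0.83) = -13.30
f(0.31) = -1.03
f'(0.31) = -8.10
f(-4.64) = -83.45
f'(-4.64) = 41.40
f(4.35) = -115.36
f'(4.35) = -48.50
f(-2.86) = -25.60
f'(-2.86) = 23.60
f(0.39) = -1.71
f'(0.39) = -8.90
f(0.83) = -6.59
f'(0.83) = -13.30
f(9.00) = -449.00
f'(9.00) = -95.00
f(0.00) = 1.00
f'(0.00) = -5.00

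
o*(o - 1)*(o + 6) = o^3 + 5*o^2 - 6*o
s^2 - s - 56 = (s - 8)*(s + 7)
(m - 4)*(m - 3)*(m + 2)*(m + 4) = m^4 - m^3 - 22*m^2 + 16*m + 96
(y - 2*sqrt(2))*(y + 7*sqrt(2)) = y^2 + 5*sqrt(2)*y - 28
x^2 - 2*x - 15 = (x - 5)*(x + 3)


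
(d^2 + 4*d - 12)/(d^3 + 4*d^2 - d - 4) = (d^2 + 4*d - 12)/(d^3 + 4*d^2 - d - 4)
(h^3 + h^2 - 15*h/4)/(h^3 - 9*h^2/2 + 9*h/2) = (h + 5/2)/(h - 3)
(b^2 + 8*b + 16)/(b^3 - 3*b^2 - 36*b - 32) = (b + 4)/(b^2 - 7*b - 8)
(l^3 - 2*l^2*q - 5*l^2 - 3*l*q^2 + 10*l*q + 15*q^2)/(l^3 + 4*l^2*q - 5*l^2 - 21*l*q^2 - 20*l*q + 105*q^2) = (l + q)/(l + 7*q)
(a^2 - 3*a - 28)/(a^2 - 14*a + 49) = (a + 4)/(a - 7)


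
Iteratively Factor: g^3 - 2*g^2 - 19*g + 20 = (g + 4)*(g^2 - 6*g + 5) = (g - 1)*(g + 4)*(g - 5)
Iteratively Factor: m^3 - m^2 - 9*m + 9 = (m + 3)*(m^2 - 4*m + 3) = (m - 3)*(m + 3)*(m - 1)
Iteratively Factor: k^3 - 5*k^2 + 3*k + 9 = (k - 3)*(k^2 - 2*k - 3) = (k - 3)^2*(k + 1)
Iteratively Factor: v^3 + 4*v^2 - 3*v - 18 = (v + 3)*(v^2 + v - 6) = (v - 2)*(v + 3)*(v + 3)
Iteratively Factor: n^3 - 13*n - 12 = (n + 3)*(n^2 - 3*n - 4) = (n + 1)*(n + 3)*(n - 4)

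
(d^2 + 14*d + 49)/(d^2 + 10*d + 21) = (d + 7)/(d + 3)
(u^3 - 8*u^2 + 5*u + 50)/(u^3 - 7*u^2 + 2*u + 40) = (u - 5)/(u - 4)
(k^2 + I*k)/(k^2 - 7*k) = (k + I)/(k - 7)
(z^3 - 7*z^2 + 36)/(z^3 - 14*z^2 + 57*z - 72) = (z^2 - 4*z - 12)/(z^2 - 11*z + 24)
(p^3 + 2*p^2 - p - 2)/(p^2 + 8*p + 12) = (p^2 - 1)/(p + 6)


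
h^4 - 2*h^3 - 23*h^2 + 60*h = h*(h - 4)*(h - 3)*(h + 5)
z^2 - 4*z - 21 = (z - 7)*(z + 3)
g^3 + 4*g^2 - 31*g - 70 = (g - 5)*(g + 2)*(g + 7)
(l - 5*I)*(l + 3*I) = l^2 - 2*I*l + 15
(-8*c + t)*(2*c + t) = -16*c^2 - 6*c*t + t^2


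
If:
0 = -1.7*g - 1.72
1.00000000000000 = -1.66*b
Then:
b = -0.60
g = -1.01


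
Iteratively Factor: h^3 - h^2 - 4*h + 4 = (h - 2)*(h^2 + h - 2) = (h - 2)*(h + 2)*(h - 1)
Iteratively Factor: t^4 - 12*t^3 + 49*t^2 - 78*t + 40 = (t - 5)*(t^3 - 7*t^2 + 14*t - 8) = (t - 5)*(t - 4)*(t^2 - 3*t + 2) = (t - 5)*(t - 4)*(t - 1)*(t - 2)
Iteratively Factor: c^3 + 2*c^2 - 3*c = (c)*(c^2 + 2*c - 3) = c*(c - 1)*(c + 3)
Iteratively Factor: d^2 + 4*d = (d)*(d + 4)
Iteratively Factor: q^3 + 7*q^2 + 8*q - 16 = (q + 4)*(q^2 + 3*q - 4) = (q - 1)*(q + 4)*(q + 4)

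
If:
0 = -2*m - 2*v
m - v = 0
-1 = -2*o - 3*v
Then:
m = 0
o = 1/2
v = 0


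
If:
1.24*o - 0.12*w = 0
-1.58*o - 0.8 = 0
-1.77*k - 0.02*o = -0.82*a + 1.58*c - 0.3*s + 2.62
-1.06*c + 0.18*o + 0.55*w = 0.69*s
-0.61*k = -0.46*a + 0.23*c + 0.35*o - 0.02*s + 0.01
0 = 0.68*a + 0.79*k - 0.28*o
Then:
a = -0.95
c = -2.84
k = 0.63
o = -0.51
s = 0.06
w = -5.23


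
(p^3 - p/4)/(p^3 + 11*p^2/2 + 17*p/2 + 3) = p*(2*p - 1)/(2*(p^2 + 5*p + 6))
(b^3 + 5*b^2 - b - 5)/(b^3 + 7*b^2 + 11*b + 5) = (b - 1)/(b + 1)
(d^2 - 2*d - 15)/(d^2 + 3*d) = (d - 5)/d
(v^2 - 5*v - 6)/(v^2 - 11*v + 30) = (v + 1)/(v - 5)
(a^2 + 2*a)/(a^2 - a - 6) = a/(a - 3)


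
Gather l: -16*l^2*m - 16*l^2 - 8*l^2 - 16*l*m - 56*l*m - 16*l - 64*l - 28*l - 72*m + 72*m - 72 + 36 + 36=l^2*(-16*m - 24) + l*(-72*m - 108)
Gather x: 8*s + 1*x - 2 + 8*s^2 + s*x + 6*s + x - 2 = 8*s^2 + 14*s + x*(s + 2) - 4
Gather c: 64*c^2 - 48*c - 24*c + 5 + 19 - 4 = 64*c^2 - 72*c + 20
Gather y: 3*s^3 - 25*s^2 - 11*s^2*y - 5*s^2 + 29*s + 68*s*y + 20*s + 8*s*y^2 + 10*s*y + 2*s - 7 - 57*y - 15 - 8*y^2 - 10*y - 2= 3*s^3 - 30*s^2 + 51*s + y^2*(8*s - 8) + y*(-11*s^2 + 78*s - 67) - 24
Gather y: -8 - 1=-9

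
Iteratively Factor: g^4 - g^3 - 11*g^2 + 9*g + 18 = (g + 3)*(g^3 - 4*g^2 + g + 6) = (g - 3)*(g + 3)*(g^2 - g - 2) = (g - 3)*(g - 2)*(g + 3)*(g + 1)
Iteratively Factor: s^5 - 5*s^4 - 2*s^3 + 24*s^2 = (s - 4)*(s^4 - s^3 - 6*s^2) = s*(s - 4)*(s^3 - s^2 - 6*s) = s*(s - 4)*(s + 2)*(s^2 - 3*s) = s^2*(s - 4)*(s + 2)*(s - 3)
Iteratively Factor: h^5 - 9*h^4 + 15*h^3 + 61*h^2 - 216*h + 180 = (h - 2)*(h^4 - 7*h^3 + h^2 + 63*h - 90) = (h - 3)*(h - 2)*(h^3 - 4*h^2 - 11*h + 30) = (h - 5)*(h - 3)*(h - 2)*(h^2 + h - 6) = (h - 5)*(h - 3)*(h - 2)*(h + 3)*(h - 2)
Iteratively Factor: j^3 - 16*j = (j + 4)*(j^2 - 4*j) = (j - 4)*(j + 4)*(j)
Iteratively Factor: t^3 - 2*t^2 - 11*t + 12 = (t + 3)*(t^2 - 5*t + 4) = (t - 4)*(t + 3)*(t - 1)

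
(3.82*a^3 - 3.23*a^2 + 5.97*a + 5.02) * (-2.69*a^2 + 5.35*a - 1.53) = -10.2758*a^5 + 29.1257*a^4 - 39.1844*a^3 + 23.3776*a^2 + 17.7229*a - 7.6806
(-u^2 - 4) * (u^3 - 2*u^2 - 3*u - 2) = -u^5 + 2*u^4 - u^3 + 10*u^2 + 12*u + 8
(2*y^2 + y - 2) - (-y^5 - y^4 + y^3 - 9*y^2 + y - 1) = y^5 + y^4 - y^3 + 11*y^2 - 1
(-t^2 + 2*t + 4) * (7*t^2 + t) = -7*t^4 + 13*t^3 + 30*t^2 + 4*t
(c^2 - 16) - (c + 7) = c^2 - c - 23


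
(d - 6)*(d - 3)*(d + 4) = d^3 - 5*d^2 - 18*d + 72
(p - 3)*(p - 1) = p^2 - 4*p + 3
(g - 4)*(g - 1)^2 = g^3 - 6*g^2 + 9*g - 4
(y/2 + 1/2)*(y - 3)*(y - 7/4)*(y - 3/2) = y^4/2 - 21*y^3/8 + 49*y^2/16 + 9*y/4 - 63/16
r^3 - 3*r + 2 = (r - 1)^2*(r + 2)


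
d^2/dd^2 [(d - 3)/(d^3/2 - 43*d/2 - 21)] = 4*((3 - d)*(3*d^2 - 43)^2 + (-3*d^2 - 3*d*(d - 3) + 43)*(-d^3 + 43*d + 42))/(-d^3 + 43*d + 42)^3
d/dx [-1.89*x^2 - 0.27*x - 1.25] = -3.78*x - 0.27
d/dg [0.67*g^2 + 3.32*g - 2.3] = 1.34*g + 3.32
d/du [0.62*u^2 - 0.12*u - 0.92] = 1.24*u - 0.12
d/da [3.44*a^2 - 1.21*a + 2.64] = 6.88*a - 1.21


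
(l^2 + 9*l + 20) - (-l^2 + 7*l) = 2*l^2 + 2*l + 20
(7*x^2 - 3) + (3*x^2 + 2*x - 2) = 10*x^2 + 2*x - 5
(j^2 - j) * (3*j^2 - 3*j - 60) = 3*j^4 - 6*j^3 - 57*j^2 + 60*j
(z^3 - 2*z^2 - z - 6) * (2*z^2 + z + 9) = 2*z^5 - 3*z^4 + 5*z^3 - 31*z^2 - 15*z - 54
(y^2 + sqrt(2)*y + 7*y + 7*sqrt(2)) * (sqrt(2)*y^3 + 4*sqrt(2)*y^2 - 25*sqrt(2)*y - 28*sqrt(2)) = sqrt(2)*y^5 + 2*y^4 + 11*sqrt(2)*y^4 + 3*sqrt(2)*y^3 + 22*y^3 - 203*sqrt(2)*y^2 + 6*y^2 - 406*y - 196*sqrt(2)*y - 392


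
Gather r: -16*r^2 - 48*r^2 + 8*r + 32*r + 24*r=-64*r^2 + 64*r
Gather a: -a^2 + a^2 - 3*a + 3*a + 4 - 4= 0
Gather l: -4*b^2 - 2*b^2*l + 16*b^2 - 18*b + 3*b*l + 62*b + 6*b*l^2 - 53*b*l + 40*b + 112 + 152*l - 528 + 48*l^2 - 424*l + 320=12*b^2 + 84*b + l^2*(6*b + 48) + l*(-2*b^2 - 50*b - 272) - 96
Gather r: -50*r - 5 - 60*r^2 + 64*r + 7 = -60*r^2 + 14*r + 2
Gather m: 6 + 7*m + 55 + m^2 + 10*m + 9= m^2 + 17*m + 70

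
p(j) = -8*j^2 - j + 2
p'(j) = -16*j - 1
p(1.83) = -26.62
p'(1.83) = -30.28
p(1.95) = -30.37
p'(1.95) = -32.20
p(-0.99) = -4.85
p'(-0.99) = 14.84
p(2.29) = -42.24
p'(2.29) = -37.64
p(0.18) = 1.56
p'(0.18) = -3.88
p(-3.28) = -80.79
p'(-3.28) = 51.48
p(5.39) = -235.81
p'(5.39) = -87.24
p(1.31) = -13.04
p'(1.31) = -21.96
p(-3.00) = -67.00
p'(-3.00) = 47.00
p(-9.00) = -637.00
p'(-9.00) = 143.00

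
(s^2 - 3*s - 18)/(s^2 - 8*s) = (s^2 - 3*s - 18)/(s*(s - 8))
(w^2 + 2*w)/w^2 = (w + 2)/w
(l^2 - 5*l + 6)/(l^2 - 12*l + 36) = (l^2 - 5*l + 6)/(l^2 - 12*l + 36)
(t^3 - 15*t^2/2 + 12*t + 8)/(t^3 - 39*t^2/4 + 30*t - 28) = 2*(2*t + 1)/(4*t - 7)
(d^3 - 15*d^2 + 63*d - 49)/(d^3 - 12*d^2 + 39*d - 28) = (d - 7)/(d - 4)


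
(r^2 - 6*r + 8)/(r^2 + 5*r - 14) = (r - 4)/(r + 7)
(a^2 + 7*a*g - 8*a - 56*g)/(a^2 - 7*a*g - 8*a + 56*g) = (a + 7*g)/(a - 7*g)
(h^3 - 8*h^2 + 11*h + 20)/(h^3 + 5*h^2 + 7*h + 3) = (h^2 - 9*h + 20)/(h^2 + 4*h + 3)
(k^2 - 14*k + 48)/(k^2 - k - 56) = (k - 6)/(k + 7)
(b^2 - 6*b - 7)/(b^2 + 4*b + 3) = (b - 7)/(b + 3)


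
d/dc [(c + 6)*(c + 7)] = 2*c + 13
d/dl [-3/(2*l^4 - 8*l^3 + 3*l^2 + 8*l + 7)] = 6*(4*l^3 - 12*l^2 + 3*l + 4)/(2*l^4 - 8*l^3 + 3*l^2 + 8*l + 7)^2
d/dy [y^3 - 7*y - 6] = 3*y^2 - 7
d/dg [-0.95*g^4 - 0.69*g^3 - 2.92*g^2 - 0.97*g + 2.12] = -3.8*g^3 - 2.07*g^2 - 5.84*g - 0.97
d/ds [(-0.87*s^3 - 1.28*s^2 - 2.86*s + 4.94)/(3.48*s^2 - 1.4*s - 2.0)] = (-3.0276*s^4 + 2.436*s^3 + 16.9648*s^2 - 29.2624*s + 12.636)/(12.1104*s^4 - 9.744*s^3 - 11.96*s^2 + 5.6*s + 4.0)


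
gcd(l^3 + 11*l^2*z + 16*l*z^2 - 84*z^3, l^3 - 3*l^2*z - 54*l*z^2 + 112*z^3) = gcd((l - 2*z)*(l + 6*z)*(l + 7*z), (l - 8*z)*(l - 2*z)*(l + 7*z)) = -l^2 - 5*l*z + 14*z^2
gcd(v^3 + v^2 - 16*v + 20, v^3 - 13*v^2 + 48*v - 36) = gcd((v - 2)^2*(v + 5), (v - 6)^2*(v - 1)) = 1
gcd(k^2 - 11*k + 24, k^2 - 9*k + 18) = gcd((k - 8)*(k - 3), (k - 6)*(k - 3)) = k - 3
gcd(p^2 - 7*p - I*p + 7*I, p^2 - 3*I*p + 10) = 1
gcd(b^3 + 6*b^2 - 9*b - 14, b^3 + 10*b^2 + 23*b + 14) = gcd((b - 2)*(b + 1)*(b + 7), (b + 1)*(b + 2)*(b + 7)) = b^2 + 8*b + 7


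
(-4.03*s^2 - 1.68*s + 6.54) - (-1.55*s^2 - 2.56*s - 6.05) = -2.48*s^2 + 0.88*s + 12.59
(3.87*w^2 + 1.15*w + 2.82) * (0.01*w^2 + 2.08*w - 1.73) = 0.0387*w^4 + 8.0611*w^3 - 4.2749*w^2 + 3.8761*w - 4.8786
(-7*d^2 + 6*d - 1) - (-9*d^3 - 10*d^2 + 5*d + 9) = 9*d^3 + 3*d^2 + d - 10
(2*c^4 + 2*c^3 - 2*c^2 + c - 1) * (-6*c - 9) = -12*c^5 - 30*c^4 - 6*c^3 + 12*c^2 - 3*c + 9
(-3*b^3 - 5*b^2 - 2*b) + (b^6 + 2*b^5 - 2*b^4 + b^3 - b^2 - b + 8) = b^6 + 2*b^5 - 2*b^4 - 2*b^3 - 6*b^2 - 3*b + 8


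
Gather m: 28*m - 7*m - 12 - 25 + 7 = 21*m - 30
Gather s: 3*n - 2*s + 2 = 3*n - 2*s + 2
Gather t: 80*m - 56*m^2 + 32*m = -56*m^2 + 112*m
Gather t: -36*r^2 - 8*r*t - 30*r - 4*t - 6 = -36*r^2 - 30*r + t*(-8*r - 4) - 6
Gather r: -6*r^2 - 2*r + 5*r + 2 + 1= -6*r^2 + 3*r + 3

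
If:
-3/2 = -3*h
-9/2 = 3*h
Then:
No Solution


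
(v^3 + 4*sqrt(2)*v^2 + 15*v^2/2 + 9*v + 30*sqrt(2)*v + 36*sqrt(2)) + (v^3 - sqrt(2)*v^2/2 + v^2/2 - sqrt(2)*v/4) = 2*v^3 + 7*sqrt(2)*v^2/2 + 8*v^2 + 9*v + 119*sqrt(2)*v/4 + 36*sqrt(2)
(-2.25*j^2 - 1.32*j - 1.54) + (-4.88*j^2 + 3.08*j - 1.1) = -7.13*j^2 + 1.76*j - 2.64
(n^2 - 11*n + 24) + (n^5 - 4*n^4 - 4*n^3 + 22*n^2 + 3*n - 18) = n^5 - 4*n^4 - 4*n^3 + 23*n^2 - 8*n + 6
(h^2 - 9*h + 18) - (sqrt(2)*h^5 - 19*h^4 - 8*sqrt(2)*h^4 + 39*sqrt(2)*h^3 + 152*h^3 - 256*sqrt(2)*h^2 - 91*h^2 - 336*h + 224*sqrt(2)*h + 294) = -sqrt(2)*h^5 + 8*sqrt(2)*h^4 + 19*h^4 - 152*h^3 - 39*sqrt(2)*h^3 + 92*h^2 + 256*sqrt(2)*h^2 - 224*sqrt(2)*h + 327*h - 276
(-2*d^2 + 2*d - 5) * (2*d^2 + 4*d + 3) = -4*d^4 - 4*d^3 - 8*d^2 - 14*d - 15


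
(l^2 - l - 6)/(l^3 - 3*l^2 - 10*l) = (l - 3)/(l*(l - 5))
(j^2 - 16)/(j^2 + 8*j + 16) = (j - 4)/(j + 4)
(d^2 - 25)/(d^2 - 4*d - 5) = (d + 5)/(d + 1)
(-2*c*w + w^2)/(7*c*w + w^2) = (-2*c + w)/(7*c + w)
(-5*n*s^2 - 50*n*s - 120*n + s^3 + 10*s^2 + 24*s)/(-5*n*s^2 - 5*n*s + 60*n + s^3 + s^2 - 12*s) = (s + 6)/(s - 3)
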